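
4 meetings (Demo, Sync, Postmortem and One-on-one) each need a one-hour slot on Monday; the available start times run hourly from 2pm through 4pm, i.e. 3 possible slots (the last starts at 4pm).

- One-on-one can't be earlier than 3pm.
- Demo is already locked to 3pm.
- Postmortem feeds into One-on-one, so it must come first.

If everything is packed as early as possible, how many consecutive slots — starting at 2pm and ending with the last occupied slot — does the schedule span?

2

The precedence chain requires at least 2 distinct slots.
2 works (last occupied slot: 3pm): for example Sync -> 2pm; One-on-one -> 3pm; Postmortem -> 2pm; Demo -> 3pm.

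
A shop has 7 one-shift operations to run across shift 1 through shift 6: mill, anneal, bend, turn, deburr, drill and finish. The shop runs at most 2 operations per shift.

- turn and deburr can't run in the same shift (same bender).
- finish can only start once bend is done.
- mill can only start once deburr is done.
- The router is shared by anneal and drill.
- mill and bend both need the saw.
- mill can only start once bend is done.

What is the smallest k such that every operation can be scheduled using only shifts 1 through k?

The precedence chain requires at least 2 distinct shifts.
With at most 2 per shift and 7 operations, at least 4 shifts are needed.
4 works (last occupied shift: shift 4): for example bend in shift 1, mill in shift 2, deburr in shift 1, finish in shift 2, drill in shift 4, anneal in shift 3, turn in shift 3.

4 shifts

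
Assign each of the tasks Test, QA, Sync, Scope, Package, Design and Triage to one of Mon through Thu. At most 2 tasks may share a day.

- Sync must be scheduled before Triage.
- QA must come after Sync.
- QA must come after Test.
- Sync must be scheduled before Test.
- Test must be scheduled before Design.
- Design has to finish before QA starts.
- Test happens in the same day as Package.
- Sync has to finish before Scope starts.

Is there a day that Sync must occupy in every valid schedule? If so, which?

Downstream work caps Sync at Mon.
So Sync is pinned to Mon.

Mon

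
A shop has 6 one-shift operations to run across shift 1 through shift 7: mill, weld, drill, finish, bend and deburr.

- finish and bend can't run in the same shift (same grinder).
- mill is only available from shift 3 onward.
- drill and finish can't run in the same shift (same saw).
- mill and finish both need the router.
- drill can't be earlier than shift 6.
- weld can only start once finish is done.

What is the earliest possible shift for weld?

Precedence pushes weld to at least shift 2.
weld at shift 2 is achievable: finish=shift 1; weld=shift 2; deburr=shift 1; drill=shift 6; bend=shift 2; mill=shift 3.

shift 2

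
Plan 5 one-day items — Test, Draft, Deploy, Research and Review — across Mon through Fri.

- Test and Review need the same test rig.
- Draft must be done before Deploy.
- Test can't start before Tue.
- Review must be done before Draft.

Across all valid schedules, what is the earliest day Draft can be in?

Tue

Precedence pushes Draft to at least Tue; downstream work caps Draft at Thu.
Draft at Tue is achievable: Research=Mon, Deploy=Wed, Test=Tue, Review=Mon, Draft=Tue.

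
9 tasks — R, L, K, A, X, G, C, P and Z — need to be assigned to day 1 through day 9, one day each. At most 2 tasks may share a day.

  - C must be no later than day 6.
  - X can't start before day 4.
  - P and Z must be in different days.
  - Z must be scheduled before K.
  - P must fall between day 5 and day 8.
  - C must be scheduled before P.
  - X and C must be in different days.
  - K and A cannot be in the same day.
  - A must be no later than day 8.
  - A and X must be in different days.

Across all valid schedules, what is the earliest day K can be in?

Precedence pushes K to at least day 2.
K at day 2 is achievable: G=day 4, L=day 3, C=day 1, P=day 5, K=day 2, R=day 2, Z=day 1, X=day 4, A=day 3.

day 2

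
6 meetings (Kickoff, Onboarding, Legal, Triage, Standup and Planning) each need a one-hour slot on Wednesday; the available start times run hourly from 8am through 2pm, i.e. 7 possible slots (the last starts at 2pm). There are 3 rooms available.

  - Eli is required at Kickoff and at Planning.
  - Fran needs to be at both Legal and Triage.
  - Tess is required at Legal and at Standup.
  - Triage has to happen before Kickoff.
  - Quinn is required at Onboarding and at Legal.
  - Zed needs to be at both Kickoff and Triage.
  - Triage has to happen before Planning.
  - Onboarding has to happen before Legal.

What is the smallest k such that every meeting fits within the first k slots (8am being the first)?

The precedence chain requires at least 2 distinct slots.
With at most 3 per slot and 6 meetings, at least 2 slots are needed.
Could 2 slots be enough, i.e. nothing placed later than 9am? No: Planning must come after Triage (at 8am or later) → {9am}; Triage must come before Planning (at 9am or earlier) → {8am}; Kickoff must come after Triage (at 8am or later) → {9am}; Planning can't share with Kickoff (9am) → nothing is left.
So 2 slots is not enough.
3 works (last occupied slot: 10am): for example Onboarding=8am; Standup=8am; Planning=10am; Legal=9am; Kickoff=9am; Triage=8am.

3 slots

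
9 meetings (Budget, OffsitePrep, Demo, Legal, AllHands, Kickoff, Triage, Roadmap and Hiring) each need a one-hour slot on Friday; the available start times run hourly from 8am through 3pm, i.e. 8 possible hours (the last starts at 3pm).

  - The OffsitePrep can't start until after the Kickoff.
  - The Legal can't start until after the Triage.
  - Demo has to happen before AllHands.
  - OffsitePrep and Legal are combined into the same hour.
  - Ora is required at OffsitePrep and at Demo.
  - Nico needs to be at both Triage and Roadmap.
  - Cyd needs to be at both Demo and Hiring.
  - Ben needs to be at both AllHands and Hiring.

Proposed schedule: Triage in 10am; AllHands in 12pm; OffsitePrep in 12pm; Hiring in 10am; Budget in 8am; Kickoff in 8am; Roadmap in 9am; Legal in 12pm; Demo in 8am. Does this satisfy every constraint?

Yes

Demo has to happen before AllHands — holds.
Ora is required at OffsitePrep and at Demo — holds.
OffsitePrep and Legal are combined into the same hour — holds.
The OffsitePrep can't start until after the Kickoff — holds.
Cyd needs to be at both Demo and Hiring — holds.
Ben needs to be at both AllHands and Hiring — holds.
Nico needs to be at both Triage and Roadmap — holds.
The Legal can't start until after the Triage — holds.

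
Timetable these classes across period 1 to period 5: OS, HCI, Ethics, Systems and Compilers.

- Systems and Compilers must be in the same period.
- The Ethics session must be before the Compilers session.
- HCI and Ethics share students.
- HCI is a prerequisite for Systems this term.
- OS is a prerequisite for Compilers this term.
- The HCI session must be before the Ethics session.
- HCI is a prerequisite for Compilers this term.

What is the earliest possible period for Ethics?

Precedence pushes Ethics to at least period 2; downstream work caps Ethics at period 4.
Ethics at period 2 is achievable: Ethics -> period 2; HCI -> period 1; OS -> period 1; Compilers -> period 3; Systems -> period 3.

period 2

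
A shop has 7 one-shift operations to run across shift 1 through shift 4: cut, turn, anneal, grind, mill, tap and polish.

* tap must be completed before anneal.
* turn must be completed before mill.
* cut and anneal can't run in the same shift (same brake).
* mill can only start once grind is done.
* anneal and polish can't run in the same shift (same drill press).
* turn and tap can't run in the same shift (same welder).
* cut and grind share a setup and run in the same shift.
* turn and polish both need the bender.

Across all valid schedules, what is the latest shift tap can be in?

shift 3

Downstream work caps tap at shift 3.
tap at shift 3 is achievable: polish=shift 2; tap=shift 3; cut=shift 1; mill=shift 2; grind=shift 1; turn=shift 1; anneal=shift 4.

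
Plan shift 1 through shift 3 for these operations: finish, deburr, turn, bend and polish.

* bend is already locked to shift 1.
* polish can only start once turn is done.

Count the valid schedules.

Splitting on finish: it can be shift 1 (9), shift 2 (9), shift 3 (9). Listing each branch's schedules as (deburr, turn, bend, polish) by shift number:
finish=shift 1: (1,1,1,2) (1,1,1,3) (1,2,1,3) (2,1,1,2) (2,1,1,3) (2,2,1,3) (3,1,1,2) (3,1,1,3) (3,2,1,3) — 9.
finish=shift 2: (1,1,1,2) (1,1,1,3) (1,2,1,3) (2,1,1,2) (2,1,1,3) (2,2,1,3) (3,1,1,2) (3,1,1,3) (3,2,1,3) — 9.
finish=shift 3: (1,1,1,2) (1,1,1,3) (1,2,1,3) (2,1,1,2) (2,1,1,3) (2,2,1,3) (3,1,1,2) (3,1,1,3) (3,2,1,3) — 9.
Summing: 9 + 9 + 9 = 27.

27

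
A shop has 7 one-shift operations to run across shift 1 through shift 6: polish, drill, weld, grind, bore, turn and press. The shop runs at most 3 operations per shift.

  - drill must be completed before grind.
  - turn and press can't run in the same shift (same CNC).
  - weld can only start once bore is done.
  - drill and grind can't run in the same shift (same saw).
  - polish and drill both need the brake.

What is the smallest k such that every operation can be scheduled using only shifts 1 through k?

3 shifts

The precedence chain requires at least 2 distinct shifts.
With at most 3 per shift and 7 operations, at least 3 shifts are needed.
3 works (last occupied shift: shift 3): for example weld=shift 2; polish=shift 2; drill=shift 1; grind=shift 2; press=shift 3; turn=shift 1; bore=shift 1.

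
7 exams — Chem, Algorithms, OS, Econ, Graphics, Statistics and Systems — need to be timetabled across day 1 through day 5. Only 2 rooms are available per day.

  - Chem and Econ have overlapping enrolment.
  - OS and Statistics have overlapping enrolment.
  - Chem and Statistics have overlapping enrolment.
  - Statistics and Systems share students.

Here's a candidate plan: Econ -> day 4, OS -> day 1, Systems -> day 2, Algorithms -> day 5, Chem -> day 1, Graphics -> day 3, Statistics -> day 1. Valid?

Chem and Econ have overlapping enrolment — holds.
Statistics and Systems share students — holds.
OS and Statistics have overlapping enrolment — violated.
Only 2 rooms are available per day — violated.
Chem and Statistics have overlapping enrolment — violated.

No — it violates: OS and Statistics have overlapping enrolment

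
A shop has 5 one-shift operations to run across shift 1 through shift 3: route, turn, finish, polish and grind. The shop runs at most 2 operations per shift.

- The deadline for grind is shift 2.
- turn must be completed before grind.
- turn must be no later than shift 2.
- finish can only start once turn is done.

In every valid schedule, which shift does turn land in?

Turn's own window allows nothing later than shift 2; downstream work caps turn at shift 1.
So turn is pinned to shift 1.

shift 1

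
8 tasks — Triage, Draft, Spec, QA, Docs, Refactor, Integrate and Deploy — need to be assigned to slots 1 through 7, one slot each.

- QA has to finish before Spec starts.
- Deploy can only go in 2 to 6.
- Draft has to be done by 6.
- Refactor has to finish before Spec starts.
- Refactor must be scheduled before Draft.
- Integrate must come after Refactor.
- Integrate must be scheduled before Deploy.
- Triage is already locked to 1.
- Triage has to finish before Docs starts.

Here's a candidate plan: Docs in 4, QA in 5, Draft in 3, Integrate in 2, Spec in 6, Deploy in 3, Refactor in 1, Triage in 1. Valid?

Triage has to finish before Docs starts — holds.
QA has to finish before Spec starts — holds.
Triage is already locked to 1 — holds.
Integrate must come after Refactor — holds.
Deploy can only go in 2 to 6 — holds.
Refactor must be scheduled before Draft — holds.
Refactor has to finish before Spec starts — holds.
Integrate must be scheduled before Deploy — holds.
Draft has to be done by 6 — holds.

Yes, all constraints hold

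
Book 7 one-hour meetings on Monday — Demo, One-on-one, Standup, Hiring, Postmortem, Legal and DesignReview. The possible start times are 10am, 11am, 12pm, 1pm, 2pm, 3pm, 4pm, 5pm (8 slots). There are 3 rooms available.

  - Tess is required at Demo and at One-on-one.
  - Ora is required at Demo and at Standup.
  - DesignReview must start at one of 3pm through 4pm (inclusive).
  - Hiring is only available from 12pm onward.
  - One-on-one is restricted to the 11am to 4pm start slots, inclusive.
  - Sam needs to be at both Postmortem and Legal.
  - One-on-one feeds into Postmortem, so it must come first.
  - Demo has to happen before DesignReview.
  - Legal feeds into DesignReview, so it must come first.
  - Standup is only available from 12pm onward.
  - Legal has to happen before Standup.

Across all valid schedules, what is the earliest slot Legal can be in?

10am

Downstream work caps Legal at 3pm.
Legal at 10am is achievable: One-on-one=11am, Demo=10am, Legal=10am, Standup=12pm, Hiring=12pm, DesignReview=3pm, Postmortem=12pm.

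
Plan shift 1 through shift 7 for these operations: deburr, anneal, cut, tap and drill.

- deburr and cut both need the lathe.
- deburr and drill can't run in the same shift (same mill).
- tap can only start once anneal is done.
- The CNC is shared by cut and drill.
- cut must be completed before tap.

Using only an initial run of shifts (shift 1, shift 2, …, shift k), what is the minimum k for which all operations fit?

The precedence chain requires at least 2 distinct shifts.
Could 2 shifts be enough, i.e. nothing placed later than shift 2? No: tap must come after cut (at shift 1 or later) → {shift 2}; cut must come before tap (at shift 2 or earlier) → {shift 1}; drill can't share with cut (shift 1) → {shift 2}; deburr can't share with cut (shift 1) → {shift 2}; drill can't share with deburr (shift 2) → nothing is left.
So 2 shifts is not enough.
3 works (last occupied shift: shift 3): for example anneal -> shift 1; tap -> shift 2; cut -> shift 1; drill -> shift 3; deburr -> shift 2.

3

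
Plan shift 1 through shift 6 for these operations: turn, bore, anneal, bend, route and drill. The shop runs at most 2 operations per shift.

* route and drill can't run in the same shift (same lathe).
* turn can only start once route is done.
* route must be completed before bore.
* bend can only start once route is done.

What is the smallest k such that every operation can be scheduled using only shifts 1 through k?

3 shifts

The precedence chain requires at least 2 distinct shifts.
With at most 2 per shift and 6 operations, at least 3 shifts are needed.
3 works (last occupied shift: shift 3): for example route -> shift 1, bore -> shift 2, turn -> shift 2, drill -> shift 3, bend -> shift 3, anneal -> shift 1.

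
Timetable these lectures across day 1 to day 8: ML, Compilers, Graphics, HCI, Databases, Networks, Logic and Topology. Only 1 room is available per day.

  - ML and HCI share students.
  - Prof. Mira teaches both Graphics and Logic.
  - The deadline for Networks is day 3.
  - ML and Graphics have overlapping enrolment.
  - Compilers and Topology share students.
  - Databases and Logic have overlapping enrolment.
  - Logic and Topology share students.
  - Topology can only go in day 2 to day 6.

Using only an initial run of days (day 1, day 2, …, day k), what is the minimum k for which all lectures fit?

8

With at most 1 per day and 8 lectures, at least 8 days are needed.
Topology can't be placed before day 2, so the schedule must run through at least day 2.
8 works (last occupied day: day 8): for example Logic=day 8; HCI=day 6; Compilers=day 4; Databases=day 7; ML=day 3; Topology=day 2; Graphics=day 5; Networks=day 1.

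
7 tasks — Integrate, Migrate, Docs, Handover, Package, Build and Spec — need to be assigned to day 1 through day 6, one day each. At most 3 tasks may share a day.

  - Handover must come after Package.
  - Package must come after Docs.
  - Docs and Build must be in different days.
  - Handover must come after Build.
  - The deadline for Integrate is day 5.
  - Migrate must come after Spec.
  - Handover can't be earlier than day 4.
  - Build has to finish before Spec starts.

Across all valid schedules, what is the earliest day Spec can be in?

Precedence pushes Spec to at least day 2; downstream work caps Spec at day 5.
Spec at day 2 is achievable: Spec=day 2; Package=day 3; Docs=day 2; Migrate=day 3; Handover=day 4; Integrate=day 1; Build=day 1.

day 2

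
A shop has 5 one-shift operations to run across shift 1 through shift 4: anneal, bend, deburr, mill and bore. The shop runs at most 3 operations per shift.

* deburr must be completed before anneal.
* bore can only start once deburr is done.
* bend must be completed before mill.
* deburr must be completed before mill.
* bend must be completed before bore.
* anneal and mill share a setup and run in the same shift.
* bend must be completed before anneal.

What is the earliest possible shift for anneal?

shift 2

Precedence pushes anneal to at least shift 2.
anneal at shift 2 is achievable: mill -> shift 2, anneal -> shift 2, bore -> shift 2, bend -> shift 1, deburr -> shift 1.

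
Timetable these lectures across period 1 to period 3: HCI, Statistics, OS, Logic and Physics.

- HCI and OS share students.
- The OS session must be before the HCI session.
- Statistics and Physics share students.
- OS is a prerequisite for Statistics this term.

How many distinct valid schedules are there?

30

Splitting on HCI: it can be period 2 (12), period 3 (18). Listing each branch's schedules as (Statistics, OS, Logic, Physics) by period number:
HCI=period 2: (2,1,1,1) (2,1,1,3) (2,1,2,1) (2,1,2,3) (2,1,3,1) (2,1,3,3) (3,1,1,1) (3,1,1,2) (3,1,2,1) (3,1,2,2) (3,1,3,1) (3,1,3,2) — 12.
HCI=period 3: (2,1,1,1) (2,1,1,3) (2,1,2,1) (2,1,2,3) (2,1,3,1) (2,1,3,3) (3,1,1,1) (3,1,1,2) (3,1,2,1) (3,1,2,2) (3,1,3,1) (3,1,3,2) (3,2,1,1) (3,2,1,2) (3,2,2,1) (3,2,2,2) (3,2,3,1) (3,2,3,2) — 18.
Summing: 12 + 18 = 30.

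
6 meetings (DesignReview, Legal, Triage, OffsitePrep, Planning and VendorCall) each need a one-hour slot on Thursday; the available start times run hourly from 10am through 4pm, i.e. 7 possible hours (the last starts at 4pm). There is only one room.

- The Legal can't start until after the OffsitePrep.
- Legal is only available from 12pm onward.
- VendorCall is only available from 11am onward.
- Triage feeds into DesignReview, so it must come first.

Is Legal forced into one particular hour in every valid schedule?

No

Legal can be 12pm (e.g. Planning in 3pm; OffsitePrep in 10am; Triage in 1pm; DesignReview in 2pm; VendorCall in 11am; Legal in 12pm) or 1pm (e.g. OffsitePrep -> 12pm, Legal -> 1pm, Triage -> 10am, DesignReview -> 2pm, Planning -> 3pm, VendorCall -> 11am).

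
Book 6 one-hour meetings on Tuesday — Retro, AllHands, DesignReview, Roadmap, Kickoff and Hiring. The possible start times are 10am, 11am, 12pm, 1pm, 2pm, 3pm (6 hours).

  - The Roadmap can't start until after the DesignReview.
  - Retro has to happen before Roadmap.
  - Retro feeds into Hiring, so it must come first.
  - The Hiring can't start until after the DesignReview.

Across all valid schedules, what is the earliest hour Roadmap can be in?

11am

Precedence pushes Roadmap to at least 11am.
Roadmap at 11am is achievable: Retro in 10am, AllHands in 10am, Roadmap in 11am, Hiring in 11am, Kickoff in 10am, DesignReview in 10am.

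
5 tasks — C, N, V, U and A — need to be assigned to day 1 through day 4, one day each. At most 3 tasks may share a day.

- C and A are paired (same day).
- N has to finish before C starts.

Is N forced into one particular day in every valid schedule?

No

N can be day 1 (e.g. V in day 1, A in day 2, U in day 1, N in day 1, C in day 2) or day 2 (e.g. A=day 3, N=day 2, U=day 1, C=day 3, V=day 1).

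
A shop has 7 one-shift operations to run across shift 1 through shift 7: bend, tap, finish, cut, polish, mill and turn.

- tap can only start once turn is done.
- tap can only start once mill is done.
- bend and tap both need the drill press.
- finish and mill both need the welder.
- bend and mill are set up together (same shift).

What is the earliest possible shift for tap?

shift 2

Precedence pushes tap to at least shift 2.
tap at shift 2 is achievable: tap in shift 2, turn in shift 1, finish in shift 2, cut in shift 1, mill in shift 1, polish in shift 1, bend in shift 1.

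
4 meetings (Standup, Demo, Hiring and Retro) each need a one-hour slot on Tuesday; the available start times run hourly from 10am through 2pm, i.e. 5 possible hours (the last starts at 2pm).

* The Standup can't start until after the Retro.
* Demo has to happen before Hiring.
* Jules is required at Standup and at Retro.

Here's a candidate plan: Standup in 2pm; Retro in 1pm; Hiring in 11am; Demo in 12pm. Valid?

Jules is required at Standup and at Retro — holds.
Demo has to happen before Hiring — violated.
The Standup can't start until after the Retro — holds.

Invalid. Demo has to happen before Hiring.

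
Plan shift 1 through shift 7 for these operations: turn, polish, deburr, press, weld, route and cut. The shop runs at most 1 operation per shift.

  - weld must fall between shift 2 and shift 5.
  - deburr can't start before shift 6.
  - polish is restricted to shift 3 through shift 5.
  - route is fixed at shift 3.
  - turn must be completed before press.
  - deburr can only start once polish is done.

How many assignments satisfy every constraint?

24

Splitting on turn: it can be shift 1 (16), shift 2 (4), shift 4 (2), shift 5 (2). Listing each branch's schedules as (polish, deburr, press, weld, route, cut) by shift number:
turn=shift 1: (4,6,2,5,3,7) (4,6,5,2,3,7) (4,6,7,2,3,5) (4,6,7,5,3,2) (4,7,2,5,3,6) (4,7,5,2,3,6) (4,7,6,2,3,5) (4,7,6,5,3,2) (5,6,2,4,3,7) (5,6,4,2,3,7) (5,6,7,2,3,4) (5,6,7,4,3,2) (5,7,2,4,3,6) (5,7,4,2,3,6) (5,7,6,2,3,4) (5,7,6,4,3,2) — 16.
turn=shift 2: (4,6,7,5,3,1) (4,7,6,5,3,1) (5,6,7,4,3,1) (5,7,6,4,3,1) — 4.
turn=shift 4: (5,6,7,2,3,1) (5,7,6,2,3,1) — 2.
turn=shift 5: (4,6,7,2,3,1) (4,7,6,2,3,1) — 2.
Summing: 16 + 4 + 2 + 2 = 24.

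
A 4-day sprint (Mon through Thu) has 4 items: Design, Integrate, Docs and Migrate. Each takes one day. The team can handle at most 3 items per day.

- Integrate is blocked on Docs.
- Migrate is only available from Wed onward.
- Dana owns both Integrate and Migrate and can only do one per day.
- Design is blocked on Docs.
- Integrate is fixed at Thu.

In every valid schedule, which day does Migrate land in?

Migrate's window is Wed–Thu.
Integrate is fixed at Thu, and Migrate can't share a day with Integrate.
So Migrate must be Wed.

Wed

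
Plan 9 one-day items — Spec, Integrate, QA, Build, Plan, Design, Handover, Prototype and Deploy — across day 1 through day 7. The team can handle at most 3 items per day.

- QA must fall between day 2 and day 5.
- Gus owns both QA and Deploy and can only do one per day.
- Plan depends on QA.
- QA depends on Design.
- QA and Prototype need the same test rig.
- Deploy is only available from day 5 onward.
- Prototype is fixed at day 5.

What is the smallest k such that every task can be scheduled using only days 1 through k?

5 days

The precedence chain requires at least 3 distinct days.
With at most 3 per day and 9 tasks, at least 3 days are needed.
Prototype can't be placed before day 5, so the schedule must run through at least day 5.
5 works (last occupied day: day 5): for example Handover=day 2; Spec=day 1; Build=day 2; Prototype=day 5; QA=day 2; Integrate=day 1; Plan=day 3; Design=day 1; Deploy=day 5.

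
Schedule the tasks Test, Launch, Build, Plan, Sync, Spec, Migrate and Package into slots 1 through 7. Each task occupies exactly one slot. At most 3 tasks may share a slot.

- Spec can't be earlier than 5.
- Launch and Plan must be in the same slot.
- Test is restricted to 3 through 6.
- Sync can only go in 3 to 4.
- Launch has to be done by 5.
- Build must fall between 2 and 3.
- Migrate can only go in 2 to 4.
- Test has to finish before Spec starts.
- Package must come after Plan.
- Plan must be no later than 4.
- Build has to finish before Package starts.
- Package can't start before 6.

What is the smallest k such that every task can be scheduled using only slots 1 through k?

6

The precedence chain requires at least 2 distinct slots.
With at most 3 per slot and 8 tasks, at least 3 slots are needed.
Package can't be placed before 6, so the schedule must run through at least slot 6.
6 works (last occupied slot: 6): for example Build -> 2; Test -> 3; Sync -> 3; Package -> 6; Launch -> 1; Plan -> 1; Migrate -> 2; Spec -> 5.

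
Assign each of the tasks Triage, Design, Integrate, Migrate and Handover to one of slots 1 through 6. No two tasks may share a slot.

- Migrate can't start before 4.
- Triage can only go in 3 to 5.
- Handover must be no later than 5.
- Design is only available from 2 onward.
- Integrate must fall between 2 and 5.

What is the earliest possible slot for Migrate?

Migrate is available from 4.
Migrate at 4 is achievable: Triage in 3; Migrate in 4; Design in 5; Integrate in 2; Handover in 1.

4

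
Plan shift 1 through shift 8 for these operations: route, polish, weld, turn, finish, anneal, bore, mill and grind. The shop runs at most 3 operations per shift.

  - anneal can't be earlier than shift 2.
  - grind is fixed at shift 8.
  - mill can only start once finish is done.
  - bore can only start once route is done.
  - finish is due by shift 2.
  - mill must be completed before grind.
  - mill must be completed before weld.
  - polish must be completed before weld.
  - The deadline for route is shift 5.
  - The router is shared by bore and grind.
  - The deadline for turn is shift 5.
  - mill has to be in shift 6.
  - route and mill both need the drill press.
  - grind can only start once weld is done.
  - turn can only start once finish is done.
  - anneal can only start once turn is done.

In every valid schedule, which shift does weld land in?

mill is fixed at shift 6 and must come before weld, so weld is at least shift 7.
grind is fixed at shift 8 and must come after weld, so weld is at most shift 7.
So weld must be shift 7.

shift 7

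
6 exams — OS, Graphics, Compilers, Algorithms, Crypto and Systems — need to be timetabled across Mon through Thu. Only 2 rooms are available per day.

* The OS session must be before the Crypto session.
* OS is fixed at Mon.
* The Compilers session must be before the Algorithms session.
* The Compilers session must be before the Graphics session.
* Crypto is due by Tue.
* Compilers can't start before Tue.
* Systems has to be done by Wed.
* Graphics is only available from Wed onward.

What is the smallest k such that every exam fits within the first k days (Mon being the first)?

3

The precedence chain requires at least 2 distinct days.
With at most 2 per day and 6 exams, at least 3 days are needed.
Graphics can't be placed before Wed — that is day 3 counting from Mon — so the schedule must run through at least 3 days.
3 works (last occupied day: Wed): for example Systems in Mon; Algorithms in Wed; Compilers in Tue; Graphics in Wed; OS in Mon; Crypto in Tue.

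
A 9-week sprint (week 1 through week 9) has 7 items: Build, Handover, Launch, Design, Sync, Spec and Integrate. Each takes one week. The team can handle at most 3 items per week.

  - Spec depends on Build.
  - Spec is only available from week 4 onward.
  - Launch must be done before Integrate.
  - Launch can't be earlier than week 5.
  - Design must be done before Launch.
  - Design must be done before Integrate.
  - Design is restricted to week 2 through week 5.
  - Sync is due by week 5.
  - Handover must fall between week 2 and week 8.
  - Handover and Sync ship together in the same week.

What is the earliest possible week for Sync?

Sync must be in the same week as Handover, which can't be before week 2, so Sync is at least week 2; Sync's own window allows nothing later than week 5.
Sync at week 2 is achievable: Integrate -> week 6, Sync -> week 2, Build -> week 1, Handover -> week 2, Spec -> week 4, Design -> week 2, Launch -> week 5.

week 2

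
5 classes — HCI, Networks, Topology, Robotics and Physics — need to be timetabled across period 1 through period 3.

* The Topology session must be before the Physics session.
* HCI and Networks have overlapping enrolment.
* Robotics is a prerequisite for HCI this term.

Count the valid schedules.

Splitting on HCI: it can be period 2 (6), period 3 (12). Listing each branch's schedules as (Networks, Topology, Robotics, Physics) by period number:
HCI=period 2: (1,1,1,2) (1,1,1,3) (1,2,1,3) (3,1,1,2) (3,1,1,3) (3,2,1,3) — 6.
HCI=period 3: (1,1,1,2) (1,1,1,3) (1,1,2,2) (1,1,2,3) (1,2,1,3) (1,2,2,3) (2,1,1,2) (2,1,1,3) (2,1,2,2) (2,1,2,3) (2,2,1,3) (2,2,2,3) — 12.
Summing: 6 + 12 = 18.

18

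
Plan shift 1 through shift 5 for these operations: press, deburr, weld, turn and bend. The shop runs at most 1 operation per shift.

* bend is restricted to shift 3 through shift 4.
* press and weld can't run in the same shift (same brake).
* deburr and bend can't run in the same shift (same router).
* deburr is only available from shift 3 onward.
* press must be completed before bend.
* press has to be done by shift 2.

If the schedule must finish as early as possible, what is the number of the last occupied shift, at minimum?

The precedence chain requires at least 2 distinct shifts.
With at most 1 per shift and 5 operations, at least 5 shifts are needed.
deburr can't be placed before shift 3, so the schedule must run through at least shift 3.
5 works (last occupied shift: shift 5): for example weld -> shift 2, press -> shift 1, turn -> shift 5, deburr -> shift 4, bend -> shift 3.

shift 5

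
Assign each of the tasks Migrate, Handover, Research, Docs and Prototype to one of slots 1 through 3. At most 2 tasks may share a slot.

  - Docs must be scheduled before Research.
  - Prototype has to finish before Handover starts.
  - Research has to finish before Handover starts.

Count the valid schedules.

Enumerating: Prototype=1, Docs=1, Handover=3, Migrate=2, Research=2 | Migrate -> 3; Prototype -> 1; Handover -> 3; Research -> 2; Docs -> 1 | Research -> 2, Handover -> 3, Migrate -> 1, Prototype -> 2, Docs -> 1 | Migrate=3, Prototype=2, Handover=3, Research=2, Docs=1.

4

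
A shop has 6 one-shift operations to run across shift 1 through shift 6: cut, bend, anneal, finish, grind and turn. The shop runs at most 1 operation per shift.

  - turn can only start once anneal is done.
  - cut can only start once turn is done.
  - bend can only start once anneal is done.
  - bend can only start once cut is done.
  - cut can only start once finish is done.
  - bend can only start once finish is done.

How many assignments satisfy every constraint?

18

Splitting on cut: it can be shift 4 (6), shift 5 (12). Listing each branch's schedules as (bend, anneal, finish, grind, turn) by shift number:
cut=shift 4: (5,1,2,6,3) (5,1,3,6,2) (5,2,1,6,3) (6,1,2,5,3) (6,1,3,5,2) (6,2,1,5,3) — 6.
cut=shift 5: (6,1,2,3,4) (6,1,2,4,3) (6,1,3,2,4) (6,1,3,4,2) (6,1,4,2,3) (6,1,4,3,2) (6,2,1,3,4) (6,2,1,4,3) (6,2,3,1,4) (6,2,4,1,3) (6,3,1,2,4) (6,3,2,1,4) — 12.
Summing: 6 + 12 = 18.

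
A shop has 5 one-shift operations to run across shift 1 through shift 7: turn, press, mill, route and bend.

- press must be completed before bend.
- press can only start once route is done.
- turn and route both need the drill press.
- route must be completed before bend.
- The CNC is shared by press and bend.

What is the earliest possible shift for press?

shift 2

Precedence pushes press to at least shift 2; downstream work caps press at shift 6.
press at shift 2 is achievable: press -> shift 2, bend -> shift 3, route -> shift 1, mill -> shift 1, turn -> shift 2.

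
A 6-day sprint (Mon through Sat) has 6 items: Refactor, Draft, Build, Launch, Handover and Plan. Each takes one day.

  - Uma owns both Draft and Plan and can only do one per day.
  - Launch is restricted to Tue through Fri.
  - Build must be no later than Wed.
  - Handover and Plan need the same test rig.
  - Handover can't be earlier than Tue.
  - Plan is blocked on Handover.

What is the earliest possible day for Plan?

Wed

Precedence pushes Plan to at least Wed.
Plan at Wed is achievable: Handover -> Tue, Plan -> Wed, Launch -> Tue, Refactor -> Mon, Draft -> Mon, Build -> Mon.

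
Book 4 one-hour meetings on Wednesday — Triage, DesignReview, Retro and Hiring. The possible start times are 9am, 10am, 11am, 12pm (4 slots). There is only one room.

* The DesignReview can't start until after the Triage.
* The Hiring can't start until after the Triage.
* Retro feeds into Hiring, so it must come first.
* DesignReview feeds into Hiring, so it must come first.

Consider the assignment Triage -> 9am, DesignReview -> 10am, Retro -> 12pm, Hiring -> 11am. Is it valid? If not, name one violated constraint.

The DesignReview can't start until after the Triage — holds.
DesignReview feeds into Hiring, so it must come first — holds.
There is only one room — holds.
The Hiring can't start until after the Triage — holds.
Retro feeds into Hiring, so it must come first — violated.

No. Retro feeds into Hiring, so it must come first is not satisfied.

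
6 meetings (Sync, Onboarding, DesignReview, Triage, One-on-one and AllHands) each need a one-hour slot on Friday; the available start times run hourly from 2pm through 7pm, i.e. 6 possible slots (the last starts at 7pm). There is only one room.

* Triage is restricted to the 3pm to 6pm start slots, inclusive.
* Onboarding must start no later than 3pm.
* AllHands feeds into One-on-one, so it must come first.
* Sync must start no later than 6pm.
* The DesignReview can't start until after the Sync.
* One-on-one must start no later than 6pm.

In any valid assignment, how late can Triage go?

Triage is available from 3pm; Triage's own window allows nothing later than 6pm.
Triage at 6pm is achievable: Onboarding in 2pm; Triage in 6pm; AllHands in 4pm; Sync in 3pm; One-on-one in 5pm; DesignReview in 7pm.

6pm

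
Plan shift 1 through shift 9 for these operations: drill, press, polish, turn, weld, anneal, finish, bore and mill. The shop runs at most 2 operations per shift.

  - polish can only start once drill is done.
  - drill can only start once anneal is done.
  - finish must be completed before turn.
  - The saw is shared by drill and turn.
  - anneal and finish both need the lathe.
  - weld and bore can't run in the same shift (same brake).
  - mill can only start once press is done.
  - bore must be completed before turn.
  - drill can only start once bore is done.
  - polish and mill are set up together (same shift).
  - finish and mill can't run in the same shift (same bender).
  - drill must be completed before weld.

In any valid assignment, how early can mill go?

Mill must be in the same shift as polish, which can't be before shift 3, so mill is at least shift 3.
mill at shift 3 is achievable: polish in shift 3, mill in shift 3, press in shift 2, bore in shift 1, finish in shift 4, weld in shift 4, anneal in shift 1, turn in shift 5, drill in shift 2.

shift 3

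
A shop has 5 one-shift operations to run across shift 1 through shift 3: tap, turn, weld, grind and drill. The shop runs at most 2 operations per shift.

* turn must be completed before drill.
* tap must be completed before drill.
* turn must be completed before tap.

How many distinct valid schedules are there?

Splitting on weld: it can be shift 1 (2), shift 2 (2), shift 3 (2). Listing each branch's schedules as (tap, turn, grind, drill) by shift number:
weld=shift 1: (2,1,2,3) (2,1,3,3) — 2.
weld=shift 2: (2,1,1,3) (2,1,3,3) — 2.
weld=shift 3: (2,1,1,3) (2,1,2,3) — 2.
Summing: 2 + 2 + 2 = 6.

6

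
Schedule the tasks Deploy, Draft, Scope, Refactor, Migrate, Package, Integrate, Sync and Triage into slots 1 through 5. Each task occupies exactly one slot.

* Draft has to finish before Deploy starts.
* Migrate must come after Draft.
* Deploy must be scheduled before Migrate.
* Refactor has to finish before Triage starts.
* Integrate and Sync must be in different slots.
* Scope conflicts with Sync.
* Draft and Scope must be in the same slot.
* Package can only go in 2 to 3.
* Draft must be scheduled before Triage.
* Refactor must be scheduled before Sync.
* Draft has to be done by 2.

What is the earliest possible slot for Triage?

Precedence pushes Triage to at least 2.
Triage at 2 is achievable: Integrate -> 1, Sync -> 2, Refactor -> 1, Deploy -> 2, Triage -> 2, Draft -> 1, Package -> 2, Scope -> 1, Migrate -> 3.

2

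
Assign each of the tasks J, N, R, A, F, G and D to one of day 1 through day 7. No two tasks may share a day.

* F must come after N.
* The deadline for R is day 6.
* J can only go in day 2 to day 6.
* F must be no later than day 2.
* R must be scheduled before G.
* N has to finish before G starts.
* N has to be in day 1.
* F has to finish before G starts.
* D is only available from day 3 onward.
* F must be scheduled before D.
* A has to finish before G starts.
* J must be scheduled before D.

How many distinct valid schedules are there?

20

Splitting on J: it can be day 3 (8), day 4 (6), day 5 (4), day 6 (2). Listing each branch's schedules as (N, R, A, F, G, D) by day number:
J=day 3: (1,4,5,2,6,7) (1,4,5,2,7,6) (1,4,6,2,7,5) (1,5,4,2,6,7) (1,5,4,2,7,6) (1,5,6,2,7,4) (1,6,4,2,7,5) (1,6,5,2,7,4) — 8.
J=day 4: (1,3,5,2,6,7) (1,3,5,2,7,6) (1,3,6,2,7,5) (1,5,3,2,6,7) (1,5,3,2,7,6) (1,6,3,2,7,5) — 6.
J=day 5: (1,3,4,2,6,7) (1,3,4,2,7,6) (1,4,3,2,6,7) (1,4,3,2,7,6) — 4.
J=day 6: (1,3,4,2,5,7) (1,4,3,2,5,7) — 2.
Summing: 8 + 6 + 4 + 2 = 20.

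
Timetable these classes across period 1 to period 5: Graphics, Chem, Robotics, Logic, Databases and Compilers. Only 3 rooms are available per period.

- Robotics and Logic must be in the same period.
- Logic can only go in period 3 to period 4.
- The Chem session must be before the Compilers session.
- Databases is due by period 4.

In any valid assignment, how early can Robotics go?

period 3

Robotics must be in the same period as Logic, which can't be before period 3, so Robotics is at least period 3; Robotics must be in the same period as Logic, which can't be after period 4, so Robotics is at most period 4.
Robotics at period 3 is achievable: Logic=period 3; Compilers=period 2; Databases=period 1; Robotics=period 3; Chem=period 1; Graphics=period 1.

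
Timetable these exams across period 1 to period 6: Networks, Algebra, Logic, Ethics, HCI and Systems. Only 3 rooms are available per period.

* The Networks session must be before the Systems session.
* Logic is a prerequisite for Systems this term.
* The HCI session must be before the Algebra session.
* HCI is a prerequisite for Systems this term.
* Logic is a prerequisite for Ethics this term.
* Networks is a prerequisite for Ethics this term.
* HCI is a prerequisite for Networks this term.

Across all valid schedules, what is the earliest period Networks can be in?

Precedence pushes Networks to at least period 2; downstream work caps Networks at period 5.
Networks at period 2 is achievable: Networks -> period 2, Ethics -> period 3, Logic -> period 1, Algebra -> period 2, HCI -> period 1, Systems -> period 3.

period 2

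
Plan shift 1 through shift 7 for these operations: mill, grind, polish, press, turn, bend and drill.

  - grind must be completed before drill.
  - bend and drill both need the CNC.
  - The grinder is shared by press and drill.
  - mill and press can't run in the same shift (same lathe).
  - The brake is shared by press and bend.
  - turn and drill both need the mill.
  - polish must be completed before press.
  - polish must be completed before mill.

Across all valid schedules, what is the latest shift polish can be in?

shift 5

Downstream work caps polish at shift 6.
polish at shift 5 is achievable: press in shift 7, drill in shift 2, grind in shift 1, bend in shift 1, turn in shift 1, mill in shift 6, polish in shift 5.
Nothing later works — the conflict constraints rule out every shift after shift 5.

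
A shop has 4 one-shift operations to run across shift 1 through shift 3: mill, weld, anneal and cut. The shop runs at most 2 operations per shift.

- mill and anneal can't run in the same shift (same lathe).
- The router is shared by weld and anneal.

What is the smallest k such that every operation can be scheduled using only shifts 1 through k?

With at most 2 per shift and 4 operations, at least 2 shifts are needed.
2 works (last occupied shift: shift 2): for example weld -> shift 1, anneal -> shift 2, mill -> shift 1, cut -> shift 2.

2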